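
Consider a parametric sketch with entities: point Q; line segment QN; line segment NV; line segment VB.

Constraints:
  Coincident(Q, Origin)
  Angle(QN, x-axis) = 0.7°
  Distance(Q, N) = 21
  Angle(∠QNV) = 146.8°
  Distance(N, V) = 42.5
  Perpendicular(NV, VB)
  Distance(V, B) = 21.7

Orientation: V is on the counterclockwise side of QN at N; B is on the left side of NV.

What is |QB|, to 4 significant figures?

60.93

Q is at the origin; QN runs at 0.7° with length 21.0, so N = 21.0·(cos 0.7°, sin 0.7°) = (21.00, 0.2566). ∠QNV = 146.8°, so NV runs at 0.7° + (180° − 146.8°) = 33.90° from the x-axis; with |NV| = 42.5, V = N + 42.5·(cos 33.90°, sin 33.90°) = (56.27, 23.96). The perpendicularity gives VB at right angles to NV; with |VB| = 21.7 on the left of NV, B = V + 21.7·(-0.5577, 0.8300) = (44.17, 41.97). Then |QB| = |B − Q| = 60.93.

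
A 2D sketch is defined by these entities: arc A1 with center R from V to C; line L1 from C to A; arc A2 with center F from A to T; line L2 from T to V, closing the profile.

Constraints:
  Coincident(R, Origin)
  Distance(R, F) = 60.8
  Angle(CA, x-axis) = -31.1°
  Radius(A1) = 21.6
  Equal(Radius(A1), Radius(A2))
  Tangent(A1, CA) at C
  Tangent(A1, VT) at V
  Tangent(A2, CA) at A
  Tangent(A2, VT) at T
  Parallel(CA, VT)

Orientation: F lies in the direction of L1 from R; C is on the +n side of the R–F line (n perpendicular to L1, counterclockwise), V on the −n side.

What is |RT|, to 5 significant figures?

64.523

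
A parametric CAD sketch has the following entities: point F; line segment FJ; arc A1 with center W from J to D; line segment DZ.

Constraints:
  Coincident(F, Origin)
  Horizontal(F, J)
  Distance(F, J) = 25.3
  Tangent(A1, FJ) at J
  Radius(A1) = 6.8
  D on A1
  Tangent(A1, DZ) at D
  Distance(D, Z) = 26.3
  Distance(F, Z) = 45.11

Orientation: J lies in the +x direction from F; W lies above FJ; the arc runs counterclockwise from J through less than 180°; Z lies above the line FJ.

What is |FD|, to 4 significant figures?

32.90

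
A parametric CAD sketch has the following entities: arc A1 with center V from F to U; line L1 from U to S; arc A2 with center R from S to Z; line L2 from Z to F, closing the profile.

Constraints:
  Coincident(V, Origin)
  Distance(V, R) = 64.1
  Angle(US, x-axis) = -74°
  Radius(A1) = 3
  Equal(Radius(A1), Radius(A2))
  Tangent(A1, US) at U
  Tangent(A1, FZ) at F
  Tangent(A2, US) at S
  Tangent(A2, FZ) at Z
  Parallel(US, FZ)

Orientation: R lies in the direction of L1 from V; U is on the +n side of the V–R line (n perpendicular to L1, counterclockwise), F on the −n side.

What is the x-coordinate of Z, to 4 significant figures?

14.78

The slot axis is L1's direction at -74.0°, so u = (cos -74.0°, sin -74.0°) = (0.2756, -0.9613) and n = (−sin -74.0°, cos -74.0°) = (0.9613, 0.2756). V is at the origin and R lies 64.1 along u from V, so R = 64.1·u = (17.67, -61.62). Tangency of A1 to both parallel lines with radius 3.0 puts U and F at V ± 3.0·n: U = (2.884, 0.8269), F = (-2.884, -0.8269). Equal radii place S and Z the same way about R: S = R + 3.0·n = (20.55, -60.79), Z = R − 3.0·n = (14.78, -62.44). So Z.x = 14.78.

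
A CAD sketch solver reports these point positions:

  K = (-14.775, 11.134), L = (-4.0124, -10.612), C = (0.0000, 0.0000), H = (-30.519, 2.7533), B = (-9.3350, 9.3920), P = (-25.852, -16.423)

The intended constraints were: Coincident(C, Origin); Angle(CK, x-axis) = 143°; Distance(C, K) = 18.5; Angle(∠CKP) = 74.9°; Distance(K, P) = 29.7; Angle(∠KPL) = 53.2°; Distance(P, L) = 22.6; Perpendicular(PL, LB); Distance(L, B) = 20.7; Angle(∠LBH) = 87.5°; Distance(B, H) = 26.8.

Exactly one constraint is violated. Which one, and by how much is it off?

Distance(B, H) = 26.8 — off by 4.60.

C = (0.00, 0.00) ✓; CK at 143.0° ✓; |CK| = 18.50 ✓; ∠CKP = 74.90° ✓; |KP| = 29.70 ✓; ∠KPL = 53.20° ✓; |PL| = 22.60 ✓; ∠(PL, LB) = 90.00° ✓; |LB| = 20.70 ✓; ∠LBH = 87.50° ✓; |BH| = 22.20 ✗.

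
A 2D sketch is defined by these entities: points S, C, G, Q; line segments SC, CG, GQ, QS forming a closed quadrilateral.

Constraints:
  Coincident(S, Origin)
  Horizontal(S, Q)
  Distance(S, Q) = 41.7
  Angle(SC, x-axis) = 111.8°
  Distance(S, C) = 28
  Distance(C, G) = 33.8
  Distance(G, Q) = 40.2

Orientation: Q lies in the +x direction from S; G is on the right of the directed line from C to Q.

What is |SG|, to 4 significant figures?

5.806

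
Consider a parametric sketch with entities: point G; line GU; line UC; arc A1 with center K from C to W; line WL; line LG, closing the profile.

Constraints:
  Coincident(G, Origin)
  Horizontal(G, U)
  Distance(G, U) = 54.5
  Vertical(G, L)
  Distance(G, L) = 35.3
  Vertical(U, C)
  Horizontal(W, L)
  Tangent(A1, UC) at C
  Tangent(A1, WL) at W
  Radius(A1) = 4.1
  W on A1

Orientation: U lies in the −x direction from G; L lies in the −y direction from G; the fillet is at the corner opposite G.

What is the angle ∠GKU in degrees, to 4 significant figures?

65.73°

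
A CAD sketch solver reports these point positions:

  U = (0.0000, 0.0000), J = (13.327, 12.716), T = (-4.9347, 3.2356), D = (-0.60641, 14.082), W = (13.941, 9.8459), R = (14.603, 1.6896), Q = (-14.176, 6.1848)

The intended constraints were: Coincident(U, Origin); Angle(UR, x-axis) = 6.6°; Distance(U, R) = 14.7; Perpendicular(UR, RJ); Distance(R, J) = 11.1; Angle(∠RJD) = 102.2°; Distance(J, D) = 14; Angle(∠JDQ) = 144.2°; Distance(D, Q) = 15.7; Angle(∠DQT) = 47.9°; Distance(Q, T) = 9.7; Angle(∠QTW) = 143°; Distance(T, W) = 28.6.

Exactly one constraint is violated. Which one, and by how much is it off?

Distance(T, W) = 28.6 — off by 8.60.

U = (0.00, 0.00) ✓; UR at 6.600° ✓; |UR| = 14.70 ✓; ∠(UR, RJ) = 90.00° ✓; |RJ| = 11.10 ✓; ∠RJD = 102.2° ✓; |JD| = 14.00 ✓; ∠JDQ = 144.2° ✓; |DQ| = 15.70 ✓; ∠DQT = 47.90° ✓; |QT| = 9.700 ✓; ∠QTW = 143.0° ✓; |TW| = 20.00 ✗.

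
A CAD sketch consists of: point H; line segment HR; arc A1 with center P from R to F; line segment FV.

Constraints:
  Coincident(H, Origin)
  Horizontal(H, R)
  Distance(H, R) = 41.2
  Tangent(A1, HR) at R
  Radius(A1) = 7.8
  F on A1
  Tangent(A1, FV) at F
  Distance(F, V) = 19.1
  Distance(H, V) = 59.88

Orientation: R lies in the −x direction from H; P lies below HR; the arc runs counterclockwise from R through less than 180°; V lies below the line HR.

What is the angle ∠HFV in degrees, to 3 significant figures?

117°

H is at the origin; H and R share the same y with |HR| = 41.2 and R on the −x side, so R = (-41.2, 0.00). Tangency of A1 to HR means the radius PR is perpendicular to HR, so P = R + (0, -7.8) = (-41.2, -7.80). Since PF ⟂ FV (tangency), |PV| = √(7.8² + 19.1²) = 20.6 regardless of where F sits on A1. So V lies on both circle(H, 59.88) and circle(P, 20.6); the below-HR intersection is V = (-55.4, -22.8). F is the foot of the tangent from V: F = (-48.5, -4.98).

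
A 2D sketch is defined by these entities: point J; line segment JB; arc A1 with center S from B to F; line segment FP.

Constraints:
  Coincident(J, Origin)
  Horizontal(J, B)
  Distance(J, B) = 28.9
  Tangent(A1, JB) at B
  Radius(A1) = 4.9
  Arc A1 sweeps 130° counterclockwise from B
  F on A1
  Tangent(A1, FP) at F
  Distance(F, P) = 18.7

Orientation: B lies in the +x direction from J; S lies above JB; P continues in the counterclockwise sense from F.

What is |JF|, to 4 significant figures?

33.63

The tangent condition forces SB to be normal to JB, so S = B + (0, 4.9) = (28.90, 4.900). On A1, B sits at bearing -90° from S; a 130° counterclockwise sweep puts F at bearing 40°, so F = S + 4.9·(cos 40°, sin 40°) = (32.65, 8.050). Then |JF| = |F − J| = 33.63.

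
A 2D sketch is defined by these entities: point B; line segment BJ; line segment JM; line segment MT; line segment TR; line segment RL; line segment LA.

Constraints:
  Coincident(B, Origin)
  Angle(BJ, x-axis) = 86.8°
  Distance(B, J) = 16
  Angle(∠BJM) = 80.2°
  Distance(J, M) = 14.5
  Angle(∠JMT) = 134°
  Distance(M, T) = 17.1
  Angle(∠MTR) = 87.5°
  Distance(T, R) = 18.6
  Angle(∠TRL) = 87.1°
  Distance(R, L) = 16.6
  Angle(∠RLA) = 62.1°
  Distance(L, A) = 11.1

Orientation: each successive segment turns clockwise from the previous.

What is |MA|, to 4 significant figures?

9.708

∠TRL = 87.1° gives RL at 115.6° from the x-axis; with |RL| = 16.6, L = (0.3100, 4.151). ∠RLA = 62.1° gives LA at -2.300° from the x-axis; with |LA| = 11.1, A = (11.40, 3.706). Then |MA| = |A − M| = 9.708.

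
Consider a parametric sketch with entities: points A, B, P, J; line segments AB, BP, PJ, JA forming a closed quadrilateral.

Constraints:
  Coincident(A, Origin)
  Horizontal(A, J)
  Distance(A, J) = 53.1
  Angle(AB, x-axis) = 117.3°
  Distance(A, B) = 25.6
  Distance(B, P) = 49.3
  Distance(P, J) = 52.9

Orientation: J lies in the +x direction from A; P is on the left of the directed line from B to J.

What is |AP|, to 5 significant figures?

56.874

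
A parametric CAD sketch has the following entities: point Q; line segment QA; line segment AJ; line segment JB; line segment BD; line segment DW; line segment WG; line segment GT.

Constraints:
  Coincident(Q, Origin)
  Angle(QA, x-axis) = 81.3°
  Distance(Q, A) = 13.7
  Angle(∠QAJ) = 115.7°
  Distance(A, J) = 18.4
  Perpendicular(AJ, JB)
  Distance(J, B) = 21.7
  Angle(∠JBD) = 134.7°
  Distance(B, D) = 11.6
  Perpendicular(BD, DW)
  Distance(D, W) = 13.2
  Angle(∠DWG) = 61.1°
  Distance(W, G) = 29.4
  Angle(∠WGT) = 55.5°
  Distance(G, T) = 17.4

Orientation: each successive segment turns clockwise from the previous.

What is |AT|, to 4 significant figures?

37.34

Q is at the origin; QA runs at 81.3° with length 13.7, so A = (2.072, 13.54). ∠QAJ = 115.7° gives AJ at 17.00° from the x-axis; with |AJ| = 18.4, J = (19.67, 18.92). The perpendicularity gives JB at right angles to AJ, so JB runs at -73.00°; with |JB| = 21.7, B = (26.01, -1.830). ∠JBD = 134.7° gives BD at -118.3° from the x-axis; with |BD| = 11.6, D = (20.51, -12.04). BD ⟂ DW, so DW runs at 151.7°; with |DW| = 13.2, W = (8.891, -5.785). ∠DWG = 61.1° gives WG at 32.80° from the x-axis; with |WG| = 29.4, G = (33.60, 10.14). ∠WGT = 55.5° gives GT at -91.70° from the x-axis; with |GT| = 17.4, T = (33.09, -7.252). Then |AT| = |T − A| = 37.34.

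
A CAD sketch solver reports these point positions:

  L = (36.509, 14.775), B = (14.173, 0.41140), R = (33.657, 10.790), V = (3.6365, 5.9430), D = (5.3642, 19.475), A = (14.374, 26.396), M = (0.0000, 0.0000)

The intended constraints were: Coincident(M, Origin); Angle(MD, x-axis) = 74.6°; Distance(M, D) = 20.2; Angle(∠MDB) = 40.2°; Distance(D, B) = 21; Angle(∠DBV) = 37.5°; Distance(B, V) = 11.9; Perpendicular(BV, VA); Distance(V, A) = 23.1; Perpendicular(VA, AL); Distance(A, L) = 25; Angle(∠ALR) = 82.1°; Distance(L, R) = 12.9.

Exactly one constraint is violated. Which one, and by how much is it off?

Distance(L, R) = 12.9 — off by 8.00.

M = (0.00, 0.00) ✓; MD at 74.60° ✓; |MD| = 20.20 ✓; ∠MDB = 40.20° ✓; |DB| = 21.00 ✓; ∠DBV = 37.50° ✓; |BV| = 11.90 ✓; ∠(BV, VA) = 90.00° ✓; |VA| = 23.10 ✓; ∠(VA, AL) = 90.00° ✓; |AL| = 25.00 ✓; ∠ALR = 82.11° ✓; |LR| = 4.900 ✗.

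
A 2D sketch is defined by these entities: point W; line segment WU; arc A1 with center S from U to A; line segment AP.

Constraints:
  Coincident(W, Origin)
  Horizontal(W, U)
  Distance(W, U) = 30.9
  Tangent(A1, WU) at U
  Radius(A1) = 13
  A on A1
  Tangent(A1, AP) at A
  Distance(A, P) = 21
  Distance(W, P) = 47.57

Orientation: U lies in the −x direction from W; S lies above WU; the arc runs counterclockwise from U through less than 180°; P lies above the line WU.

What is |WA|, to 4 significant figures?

27.15

Checks: ∠(SU, UW) = 90.00° ✓; |SU| = 13.00 ✓; |SA| = 13.00 ✓; ∠(SA, AP) = 90.00° ✓; |AP| = 21.00 ✓; |WP| = 47.57 ✓.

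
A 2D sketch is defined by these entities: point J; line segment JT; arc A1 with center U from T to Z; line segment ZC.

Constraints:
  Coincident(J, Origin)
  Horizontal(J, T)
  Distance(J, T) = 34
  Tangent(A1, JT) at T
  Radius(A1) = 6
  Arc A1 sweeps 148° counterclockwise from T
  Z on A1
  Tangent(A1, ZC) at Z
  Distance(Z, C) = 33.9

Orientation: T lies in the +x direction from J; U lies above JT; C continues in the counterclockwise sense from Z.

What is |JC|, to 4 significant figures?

30.25

On A1, T sits at bearing -90° from U; a 148° counterclockwise sweep puts Z at bearing 58°, so Z = U + 6.0·(cos 58°, sin 58°) = (37.18, 11.09). The tangent condition forces UZ to be normal to ZC, so ZC runs along (−sin 58°, cos 58°); with |ZC| = 33.9, C = (8.431, 29.05). Then |JC| = |C − J| = 30.25.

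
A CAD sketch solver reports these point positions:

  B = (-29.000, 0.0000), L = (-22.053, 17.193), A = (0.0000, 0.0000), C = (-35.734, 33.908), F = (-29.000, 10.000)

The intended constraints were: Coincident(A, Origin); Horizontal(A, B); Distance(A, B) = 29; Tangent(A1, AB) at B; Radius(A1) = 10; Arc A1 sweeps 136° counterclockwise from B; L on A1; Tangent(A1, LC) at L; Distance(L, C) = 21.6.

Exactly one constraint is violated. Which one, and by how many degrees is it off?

Tangent(A1, LC) at L — off by 6.70°.

A = (0.00, 0.00) ✓; A.y = 0.00, B.y = 0.00 ✓; |AB| = 29.00 ✓; ∠(FB, BA) = 90.00° ✓; |FB| = 10.00 ✓; bearing(F→L) − bearing(F→B) = 136.0° ✓; |FL| = 10.00 ✓; ∠(FL, LC) = 96.70° ✗; |LC| = 21.60 ✓.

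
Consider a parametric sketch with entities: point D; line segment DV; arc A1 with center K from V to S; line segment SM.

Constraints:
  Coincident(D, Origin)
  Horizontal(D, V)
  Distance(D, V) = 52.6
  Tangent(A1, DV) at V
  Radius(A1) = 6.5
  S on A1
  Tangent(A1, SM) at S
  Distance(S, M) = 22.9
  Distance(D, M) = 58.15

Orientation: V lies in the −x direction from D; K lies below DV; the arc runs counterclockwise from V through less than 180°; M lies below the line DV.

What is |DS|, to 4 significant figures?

59.28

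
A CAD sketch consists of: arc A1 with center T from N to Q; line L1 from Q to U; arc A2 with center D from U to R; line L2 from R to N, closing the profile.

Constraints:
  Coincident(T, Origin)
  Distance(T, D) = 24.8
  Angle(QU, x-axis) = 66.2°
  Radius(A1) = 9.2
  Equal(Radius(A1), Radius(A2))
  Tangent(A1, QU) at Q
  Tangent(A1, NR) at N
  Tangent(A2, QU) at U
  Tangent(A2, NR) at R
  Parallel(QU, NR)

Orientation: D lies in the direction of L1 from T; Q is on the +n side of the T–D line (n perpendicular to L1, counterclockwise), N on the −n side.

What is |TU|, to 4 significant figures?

26.45

Tangency of A1 to both parallel lines with radius 9.2 puts Q and N at T ± 9.2·n: Q = (-8.418, 3.713), N = (8.418, -3.713). Equal radii place U and R the same way about D: U = D + 9.2·n = (1.590, 26.40), R = D − 9.2·n = (18.43, 18.98). Then |TU| = |U − T| = 26.45.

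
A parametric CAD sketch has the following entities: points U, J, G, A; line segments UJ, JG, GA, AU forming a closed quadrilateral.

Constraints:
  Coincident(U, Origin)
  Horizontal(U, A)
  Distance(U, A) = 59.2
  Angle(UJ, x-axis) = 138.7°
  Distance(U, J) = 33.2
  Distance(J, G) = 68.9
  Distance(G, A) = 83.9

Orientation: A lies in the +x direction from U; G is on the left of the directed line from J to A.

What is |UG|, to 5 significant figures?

76.805

U is at the origin; U and A share the same y with |UA| = 59.2 and A in +x, so A = (59.2, 0). UJ runs at 138.7° with |UJ| = 33.2, so J = (-24.942, 21.912). G is determined by |JG| = 68.9 and |GA| = 83.9 together: it lies at the intersection of circle(J, 68.9) and circle(A, 83.9). With |JA| = 86.948, the foot of the radical line on JA is 30.294 from J and the perpendicular offset is √(68.9² − 30.294²) = 61.883. Taking the left-of-JA solution: G = (19.969, 74.163).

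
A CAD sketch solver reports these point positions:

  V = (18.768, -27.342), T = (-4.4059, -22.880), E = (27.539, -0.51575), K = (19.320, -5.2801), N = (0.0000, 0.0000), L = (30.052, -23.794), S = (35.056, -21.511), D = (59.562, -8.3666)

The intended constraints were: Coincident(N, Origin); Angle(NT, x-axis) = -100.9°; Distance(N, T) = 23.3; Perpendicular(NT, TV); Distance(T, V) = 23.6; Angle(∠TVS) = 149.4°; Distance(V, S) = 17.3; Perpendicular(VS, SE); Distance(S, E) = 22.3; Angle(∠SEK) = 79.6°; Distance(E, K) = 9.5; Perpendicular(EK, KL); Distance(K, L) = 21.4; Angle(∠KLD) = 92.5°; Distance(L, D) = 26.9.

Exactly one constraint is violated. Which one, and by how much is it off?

Distance(L, D) = 26.9 — off by 6.40.

N = (0.00, 0.00) ✓; NT at -100.9° ✓; |NT| = 23.30 ✓; ∠(NT, TV) = 90.00° ✓; |TV| = 23.60 ✓; ∠TVS = 149.4° ✓; |VS| = 17.30 ✓; ∠(VS, SE) = 90.00° ✓; |SE| = 22.30 ✓; ∠SEK = 79.60° ✓; |EK| = 9.500 ✓; ∠(EK, KL) = 90.00° ✓; |KL| = 21.40 ✓; ∠KLD = 92.50° ✓; |LD| = 33.30 ✗.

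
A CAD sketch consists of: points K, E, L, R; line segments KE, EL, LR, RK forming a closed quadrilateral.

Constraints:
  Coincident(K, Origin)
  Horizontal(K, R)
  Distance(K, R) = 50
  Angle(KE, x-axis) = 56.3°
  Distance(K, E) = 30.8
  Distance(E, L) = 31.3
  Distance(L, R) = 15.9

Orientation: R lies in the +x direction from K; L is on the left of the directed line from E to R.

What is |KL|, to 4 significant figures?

49.25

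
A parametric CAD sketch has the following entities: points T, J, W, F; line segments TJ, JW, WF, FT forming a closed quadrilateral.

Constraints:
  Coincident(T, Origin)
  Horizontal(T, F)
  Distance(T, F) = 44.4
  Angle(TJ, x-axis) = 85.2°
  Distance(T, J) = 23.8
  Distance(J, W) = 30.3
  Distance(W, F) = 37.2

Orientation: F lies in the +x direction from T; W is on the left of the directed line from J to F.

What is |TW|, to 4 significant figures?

45.89

Checks: |JW| = 30.30 ✓; |WF| = 37.20 ✓.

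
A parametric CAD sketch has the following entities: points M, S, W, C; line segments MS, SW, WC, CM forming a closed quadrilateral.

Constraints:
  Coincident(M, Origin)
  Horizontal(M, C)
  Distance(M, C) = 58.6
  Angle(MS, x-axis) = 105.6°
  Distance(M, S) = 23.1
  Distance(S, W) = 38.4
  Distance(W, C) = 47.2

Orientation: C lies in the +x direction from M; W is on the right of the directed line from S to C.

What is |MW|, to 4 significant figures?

16.93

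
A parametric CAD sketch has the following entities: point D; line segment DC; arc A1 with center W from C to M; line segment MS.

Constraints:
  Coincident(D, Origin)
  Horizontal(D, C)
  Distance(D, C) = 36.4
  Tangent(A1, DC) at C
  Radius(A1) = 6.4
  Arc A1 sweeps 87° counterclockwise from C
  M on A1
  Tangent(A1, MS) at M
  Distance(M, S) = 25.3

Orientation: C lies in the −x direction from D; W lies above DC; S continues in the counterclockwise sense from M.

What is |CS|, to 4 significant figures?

32.27

D is at the origin; D and C share the same y with |DC| = 36.4 and C on the −x side, so C = (-36.40, 0.000). A1 meets DC tangentially, so WC is at right angles to DC, so W = C + (0, 6.4) = (-36.40, 6.400). On A1, C sits at bearing -90° from W; an 87° counterclockwise sweep puts M at bearing -3°, so M = W + 6.4·(cos -3°, sin -3°) = (-30.01, 6.065). The tangent condition forces WM to be normal to MS, so MS runs along (−sin -3°, cos -3°); with |MS| = 25.3, S = (-28.68, 31.33). Then |CS| = |S − C| = 32.27.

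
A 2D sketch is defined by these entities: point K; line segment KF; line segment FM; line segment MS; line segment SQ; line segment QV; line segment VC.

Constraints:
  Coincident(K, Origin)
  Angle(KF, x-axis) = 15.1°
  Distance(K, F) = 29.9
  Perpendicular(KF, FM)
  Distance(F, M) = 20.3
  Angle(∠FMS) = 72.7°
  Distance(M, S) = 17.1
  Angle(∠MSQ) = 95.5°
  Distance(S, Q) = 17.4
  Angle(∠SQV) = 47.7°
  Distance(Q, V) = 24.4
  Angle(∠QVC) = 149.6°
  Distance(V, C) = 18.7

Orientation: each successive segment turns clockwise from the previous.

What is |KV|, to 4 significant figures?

36.20

K is at the origin; KF runs at 15.1° with length 29.9, so F = (28.87, 7.789). KF is perpendicular to FM, so FM runs at -74.90°; with |FM| = 20.3, M = (34.16, -11.81). ∠FMS = 72.7° gives MS at 177.8° from the x-axis; with |MS| = 17.1, S = (17.07, -11.15). ∠MSQ = 95.5° gives SQ at 93.30° from the x-axis; with |SQ| = 17.4, Q = (16.07, 6.218). ∠SQV = 47.7° gives QV at -39.00° from the x-axis; with |QV| = 24.4, V = (35.03, -9.138). Then |KV| = |V − K| = 36.20.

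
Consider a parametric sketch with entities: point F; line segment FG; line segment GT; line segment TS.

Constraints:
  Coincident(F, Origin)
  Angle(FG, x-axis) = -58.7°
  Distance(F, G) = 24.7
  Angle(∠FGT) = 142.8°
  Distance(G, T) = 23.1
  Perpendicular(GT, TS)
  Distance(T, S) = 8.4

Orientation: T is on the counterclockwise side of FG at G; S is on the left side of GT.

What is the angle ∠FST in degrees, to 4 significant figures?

98.68°

F is at the origin; FG runs at -58.7° with length 24.7, so G = 24.7·(cos -58.7°, sin -58.7°) = (12.83, -21.11). ∠FGT = 142.8°, so GT runs at -58.7° + (180° − 142.8°) = -21.50° from the x-axis; with |GT| = 23.1, T = G + 23.1·(cos -21.50°, sin -21.50°) = (34.32, -29.57). GT is perpendicular to TS; with |TS| = 8.4 on the left of GT, S = T + 8.4·(0.3665, 0.9304) = (37.40, -21.76). Then cos ∠FST = SF·ST / (|SF||ST|), giving 98.68°.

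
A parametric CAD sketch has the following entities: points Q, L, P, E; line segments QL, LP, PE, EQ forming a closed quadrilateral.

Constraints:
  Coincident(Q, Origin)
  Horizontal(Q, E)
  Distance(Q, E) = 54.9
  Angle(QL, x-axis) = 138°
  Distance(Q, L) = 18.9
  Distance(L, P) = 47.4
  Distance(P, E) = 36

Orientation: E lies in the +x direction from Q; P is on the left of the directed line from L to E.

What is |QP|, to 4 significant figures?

41.22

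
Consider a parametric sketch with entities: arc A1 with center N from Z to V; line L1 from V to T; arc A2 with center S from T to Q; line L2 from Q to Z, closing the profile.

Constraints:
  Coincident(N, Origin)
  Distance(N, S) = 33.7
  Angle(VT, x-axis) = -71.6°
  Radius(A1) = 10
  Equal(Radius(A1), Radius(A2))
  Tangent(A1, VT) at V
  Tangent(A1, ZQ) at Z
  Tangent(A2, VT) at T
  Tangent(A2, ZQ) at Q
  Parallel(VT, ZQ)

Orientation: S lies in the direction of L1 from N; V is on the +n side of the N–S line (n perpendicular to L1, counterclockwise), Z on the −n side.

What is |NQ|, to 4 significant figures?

35.15

The slot axis is L1's direction at -71.6°, so u = (cos -71.6°, sin -71.6°) = (0.3156, -0.9489) and n = (−sin -71.6°, cos -71.6°) = (0.9489, 0.3156). N is at the origin and S lies 33.7 along u from N, so S = 33.7·u = (10.64, -31.98). Tangency of A1 to both parallel lines with radius 10.0 puts V and Z at N ± 10.0·n: V = (9.489, 3.156), Z = (-9.489, -3.156). Equal radii place T and Q the same way about S: T = S + 10.0·n = (20.13, -28.82), Q = S − 10.0·n = (1.149, -35.13). Then |NQ| = |Q − N| = 35.15.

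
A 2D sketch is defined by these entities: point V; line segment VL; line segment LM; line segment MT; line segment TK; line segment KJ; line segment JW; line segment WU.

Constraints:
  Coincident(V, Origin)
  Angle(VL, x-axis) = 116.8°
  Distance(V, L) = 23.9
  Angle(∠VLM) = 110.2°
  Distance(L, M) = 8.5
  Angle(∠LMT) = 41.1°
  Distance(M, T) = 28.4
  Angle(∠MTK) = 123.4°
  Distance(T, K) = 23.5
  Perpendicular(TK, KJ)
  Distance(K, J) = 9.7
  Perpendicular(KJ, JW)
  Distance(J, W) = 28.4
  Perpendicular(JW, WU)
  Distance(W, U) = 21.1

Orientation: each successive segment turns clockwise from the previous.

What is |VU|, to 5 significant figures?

9.0374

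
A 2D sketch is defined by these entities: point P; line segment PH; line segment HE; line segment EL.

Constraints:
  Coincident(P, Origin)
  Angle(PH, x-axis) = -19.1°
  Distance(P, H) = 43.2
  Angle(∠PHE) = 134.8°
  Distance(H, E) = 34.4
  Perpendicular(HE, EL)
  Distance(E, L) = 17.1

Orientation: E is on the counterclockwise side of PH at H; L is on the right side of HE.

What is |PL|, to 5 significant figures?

80.527

P is at the origin; PH runs at -19.1° with length 43.2, so H = 43.2·(cos -19.1°, sin -19.1°) = (40.822, -14.136). ∠PHE = 134.8°, so HE runs at -19.1° + (180° − 134.8°) = 26.100° from the x-axis; with |HE| = 34.4, E = H + 34.4·(cos 26.100°, sin 26.100°) = (71.714, 0.99809). HE ⟂ EL; with |EL| = 17.1 on the right of HE, L = E + 17.1·(0.43994, -0.89803) = (79.237, -14.358). Then |PL| = |L − P| = 80.527.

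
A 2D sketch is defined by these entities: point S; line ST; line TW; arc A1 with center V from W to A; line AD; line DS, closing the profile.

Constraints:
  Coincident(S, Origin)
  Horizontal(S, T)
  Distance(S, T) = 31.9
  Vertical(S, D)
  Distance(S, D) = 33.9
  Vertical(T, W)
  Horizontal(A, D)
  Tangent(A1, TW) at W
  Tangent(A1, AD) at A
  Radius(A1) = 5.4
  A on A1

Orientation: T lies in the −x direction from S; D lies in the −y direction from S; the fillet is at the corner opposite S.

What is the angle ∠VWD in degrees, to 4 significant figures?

9.608°

S is at the origin; ST is horizontal with |ST| = 31.9 and T on the −x side, so T = (-31.90, 0.000). S and D share the same x with |SD| = 33.9 and D on the −y side, so D = (0.000, -33.90). The virtual corner opposite S is at (-31.90, -33.90). The tangent condition forces VW to be normal to TW and tangency of A1 to AD means the radius VA is perpendicular to AD, with radius 5.4, so the center V sits 5.4 in from both sides at V = (-26.50, -28.50). That places the tangent points at W = (-31.90, -28.50) on TW and A = (-26.50, -33.90) on AD. Then cos ∠VWD = WV·WD / (|WV||WD|), giving 9.608°.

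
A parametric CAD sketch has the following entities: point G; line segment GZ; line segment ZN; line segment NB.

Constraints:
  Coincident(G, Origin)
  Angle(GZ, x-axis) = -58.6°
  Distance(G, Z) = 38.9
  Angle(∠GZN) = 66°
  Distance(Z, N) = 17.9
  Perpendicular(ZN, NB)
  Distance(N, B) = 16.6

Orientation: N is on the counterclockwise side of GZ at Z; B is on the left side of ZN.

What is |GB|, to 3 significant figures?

19.1

G is at the origin; GZ runs at -58.6° with length 38.9, so Z = 38.9·(cos -58.6°, sin -58.6°) = (20.3, -33.2). ∠GZN = 66.0°, so ZN runs at -58.6° + (180° − 66.0°) = 55.4° from the x-axis; with |ZN| = 17.9, N = Z + 17.9·(cos 55.4°, sin 55.4°) = (30.4, -18.5). The perpendicularity gives NB at right angles to ZN; with |NB| = 16.6 on the left of ZN, B = N + 16.6·(-0.823, 0.568) = (16.8, -9.04). Then |GB| = |B − G| = 19.1.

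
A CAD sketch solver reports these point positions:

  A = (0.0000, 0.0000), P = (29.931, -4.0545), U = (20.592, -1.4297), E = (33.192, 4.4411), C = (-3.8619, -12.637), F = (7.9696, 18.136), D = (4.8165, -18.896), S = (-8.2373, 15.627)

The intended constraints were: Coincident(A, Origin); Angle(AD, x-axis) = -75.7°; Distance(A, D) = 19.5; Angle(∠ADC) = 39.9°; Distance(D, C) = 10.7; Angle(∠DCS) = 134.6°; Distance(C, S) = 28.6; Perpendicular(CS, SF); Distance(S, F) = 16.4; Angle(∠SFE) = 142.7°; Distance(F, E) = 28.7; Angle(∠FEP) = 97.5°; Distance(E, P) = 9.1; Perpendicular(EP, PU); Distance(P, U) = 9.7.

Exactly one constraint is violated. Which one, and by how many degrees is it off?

Perpendicular(EP, PU) — off by 5.30°.

A = (0.00, 0.00) ✓; AD at -75.70° ✓; |AD| = 19.50 ✓; ∠ADC = 39.90° ✓; |DC| = 10.70 ✓; ∠DCS = 134.6° ✓; |CS| = 28.60 ✓; ∠(CS, SF) = 90.00° ✓; |SF| = 16.40 ✓; ∠SFE = 142.7° ✓; |FE| = 28.70 ✓; ∠FEP = 97.50° ✓; |EP| = 9.100 ✓; ∠(EP, PU) = 84.70° ✗; |PU| = 9.701 ✓.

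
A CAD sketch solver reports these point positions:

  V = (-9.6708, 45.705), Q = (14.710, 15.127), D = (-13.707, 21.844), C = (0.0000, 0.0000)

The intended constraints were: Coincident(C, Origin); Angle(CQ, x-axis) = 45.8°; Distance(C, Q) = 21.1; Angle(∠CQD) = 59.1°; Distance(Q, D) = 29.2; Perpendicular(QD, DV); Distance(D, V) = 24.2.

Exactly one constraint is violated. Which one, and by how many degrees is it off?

Perpendicular(QD, DV) — off by 3.70°.

C = (0.00, 0.00) ✓; CQ at 45.80° ✓; |CQ| = 21.10 ✓; ∠CQD = 59.10° ✓; |QD| = 29.20 ✓; ∠(QD, DV) = 86.30° ✗; |DV| = 24.20 ✓.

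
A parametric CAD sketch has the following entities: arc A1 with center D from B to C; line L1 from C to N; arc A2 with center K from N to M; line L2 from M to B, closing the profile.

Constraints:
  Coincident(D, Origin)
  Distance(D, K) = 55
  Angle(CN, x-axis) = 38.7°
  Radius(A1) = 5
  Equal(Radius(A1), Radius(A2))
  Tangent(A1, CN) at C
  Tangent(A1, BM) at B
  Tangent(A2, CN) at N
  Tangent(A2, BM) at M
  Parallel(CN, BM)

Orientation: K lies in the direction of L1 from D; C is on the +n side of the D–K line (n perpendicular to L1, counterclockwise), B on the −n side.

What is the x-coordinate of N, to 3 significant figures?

39.8

The slot axis is L1's direction at 38.7°, so u = (cos 38.7°, sin 38.7°) = (0.780, 0.625) and n = (−sin 38.7°, cos 38.7°) = (-0.625, 0.780). D is at the origin and K lies 55.0 along u from D, so K = 55.0·u = (42.9, 34.4). Tangency of A1 to both parallel lines with radius 5.0 puts C and B at D ± 5.0·n: C = (-3.13, 3.90), B = (3.13, -3.90). Equal radii place N and M the same way about K: N = K + 5.0·n = (39.8, 38.3), M = K − 5.0·n = (46.0, 30.5). So N.x = 39.8.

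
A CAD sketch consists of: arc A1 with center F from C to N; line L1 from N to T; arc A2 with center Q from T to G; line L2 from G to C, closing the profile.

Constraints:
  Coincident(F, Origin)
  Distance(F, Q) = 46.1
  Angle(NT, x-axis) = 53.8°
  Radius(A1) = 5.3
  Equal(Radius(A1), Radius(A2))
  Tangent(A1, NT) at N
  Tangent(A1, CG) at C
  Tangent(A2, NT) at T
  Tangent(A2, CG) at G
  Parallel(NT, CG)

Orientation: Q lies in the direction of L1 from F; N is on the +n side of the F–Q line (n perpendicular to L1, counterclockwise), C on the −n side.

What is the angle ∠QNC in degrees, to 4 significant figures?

83.44°

The slot axis is L1's direction at 53.8°, so u = (cos 53.8°, sin 53.8°) = (0.5906, 0.8070) and n = (−sin 53.8°, cos 53.8°) = (-0.8070, 0.5906). F is at the origin and Q lies 46.1 along u from F, so Q = 46.1·u = (27.23, 37.20). Tangency of A1 to both parallel lines with radius 5.3 puts N and C at F ± 5.3·n: N = (-4.277, 3.130), C = (4.277, -3.130). Then cos ∠QNC = NQ·NC / (|NQ||NC|), giving 83.44°.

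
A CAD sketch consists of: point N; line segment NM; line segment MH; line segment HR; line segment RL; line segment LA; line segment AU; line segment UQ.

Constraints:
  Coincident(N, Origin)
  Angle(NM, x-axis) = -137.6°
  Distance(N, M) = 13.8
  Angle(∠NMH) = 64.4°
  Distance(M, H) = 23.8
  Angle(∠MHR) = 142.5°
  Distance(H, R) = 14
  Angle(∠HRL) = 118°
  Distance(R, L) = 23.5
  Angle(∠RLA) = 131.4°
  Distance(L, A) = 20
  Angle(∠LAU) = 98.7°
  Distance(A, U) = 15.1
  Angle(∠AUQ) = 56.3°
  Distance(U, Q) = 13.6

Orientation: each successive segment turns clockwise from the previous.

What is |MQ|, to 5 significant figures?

34.133

N is at the origin; NM runs at -137.6° with length 13.8, so M = (-10.191, -9.3054). ∠NMH = 64.4° gives MH at 106.80° from the x-axis; with |MH| = 23.8, H = (-17.070, 13.479). ∠MHR = 142.5° gives HR at 69.300° from the x-axis; with |HR| = 14.0, R = (-12.121, 26.575). ∠HRL = 118.0° gives RL at 7.3000° from the x-axis; with |RL| = 23.5, L = (11.189, 29.561). ∠RLA = 131.4° gives LA at -41.300° from the x-axis; with |LA| = 20.0, A = (26.214, 16.361). ∠LAU = 98.7° gives AU at -122.60° from the x-axis; with |AU| = 15.1, U = (18.078, 3.6400). ∠AUQ = 56.3° gives UQ at 113.70° from the x-axis; with |UQ| = 13.6, Q = (12.612, 16.093). Then |MQ| = |Q − M| = 34.133.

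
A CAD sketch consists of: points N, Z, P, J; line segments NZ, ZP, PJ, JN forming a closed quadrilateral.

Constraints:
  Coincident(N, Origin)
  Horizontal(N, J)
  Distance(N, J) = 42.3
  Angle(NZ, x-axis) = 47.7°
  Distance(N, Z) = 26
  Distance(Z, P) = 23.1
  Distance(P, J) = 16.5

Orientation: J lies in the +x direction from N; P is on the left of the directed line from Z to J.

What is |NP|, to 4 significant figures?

43.62

N is at the origin; N and J share the same y with |NJ| = 42.3 and J in +x, so J = (42.3, 0). NZ runs at 47.7° with |NZ| = 26.0, so Z = (17.50, 19.23). P is determined by |ZP| = 23.1 and |PJ| = 16.5 together: it lies at the intersection of circle(Z, 23.1) and circle(J, 16.5). With |ZJ| = 31.38, the foot of the radical line on ZJ is 19.86 from Z and the perpendicular offset is √(23.1² − 19.86²) = 11.81. Taking the left-of-ZJ solution: P = (40.42, 16.39).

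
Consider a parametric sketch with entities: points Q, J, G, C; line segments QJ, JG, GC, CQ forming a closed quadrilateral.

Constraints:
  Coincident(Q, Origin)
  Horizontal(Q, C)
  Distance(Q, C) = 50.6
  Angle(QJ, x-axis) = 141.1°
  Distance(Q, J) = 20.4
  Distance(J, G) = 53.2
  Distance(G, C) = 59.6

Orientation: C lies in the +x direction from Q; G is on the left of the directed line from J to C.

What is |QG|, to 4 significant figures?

55.49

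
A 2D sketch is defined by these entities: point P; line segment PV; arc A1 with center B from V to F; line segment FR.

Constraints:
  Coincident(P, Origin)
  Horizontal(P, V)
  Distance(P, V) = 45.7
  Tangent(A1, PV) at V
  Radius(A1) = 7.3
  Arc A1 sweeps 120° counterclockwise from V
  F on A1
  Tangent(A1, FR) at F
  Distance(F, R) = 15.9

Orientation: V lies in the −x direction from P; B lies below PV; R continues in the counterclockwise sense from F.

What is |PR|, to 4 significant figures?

50.53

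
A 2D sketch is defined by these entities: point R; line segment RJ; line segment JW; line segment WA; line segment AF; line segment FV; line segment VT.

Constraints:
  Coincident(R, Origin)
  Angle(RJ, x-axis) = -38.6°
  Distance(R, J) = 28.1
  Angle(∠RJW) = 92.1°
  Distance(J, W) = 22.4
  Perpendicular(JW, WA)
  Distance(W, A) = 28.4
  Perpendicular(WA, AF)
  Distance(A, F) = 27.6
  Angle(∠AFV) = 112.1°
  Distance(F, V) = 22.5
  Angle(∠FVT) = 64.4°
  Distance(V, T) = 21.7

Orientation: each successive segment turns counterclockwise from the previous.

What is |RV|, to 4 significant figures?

24.11

R is at the origin; RJ runs at -38.6° with length 28.1, so J = (21.96, -17.53). ∠RJW = 92.1° gives JW at 49.30° from the x-axis; with |JW| = 22.4, W = (36.57, -0.5488). JW is perpendicular to WA, so WA runs at 139.3°; with |WA| = 28.4, A = (15.04, 17.97). WA ⟂ AF, so AF runs at -130.7°; with |AF| = 27.6, F = (-2.961, -2.954). ∠AFV = 112.1° gives FV at -62.80° from the x-axis; with |FV| = 22.5, V = (7.324, -22.97). Then |RV| = |V − R| = 24.11.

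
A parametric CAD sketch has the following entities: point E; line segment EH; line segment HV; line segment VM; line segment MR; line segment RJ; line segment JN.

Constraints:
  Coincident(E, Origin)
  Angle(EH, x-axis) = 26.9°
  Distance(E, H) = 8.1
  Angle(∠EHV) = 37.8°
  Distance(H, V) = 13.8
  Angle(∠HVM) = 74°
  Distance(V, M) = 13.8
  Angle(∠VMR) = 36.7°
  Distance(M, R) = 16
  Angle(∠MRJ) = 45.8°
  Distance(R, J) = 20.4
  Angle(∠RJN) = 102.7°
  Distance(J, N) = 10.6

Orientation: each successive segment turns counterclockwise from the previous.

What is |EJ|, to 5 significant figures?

16.713

E is at the origin; EH runs at 26.9° with length 8.1, so H = (7.2236, 3.6647). ∠EHV = 37.8° gives HV at 169.10° from the x-axis; with |HV| = 13.8, V = (-6.3275, 6.2742). ∠HVM = 74.0° gives VM at -84.900° from the x-axis; with |VM| = 13.8, M = (-5.1007, -7.4711). ∠VMR = 36.7° gives MR at 58.400° from the x-axis; with |MR| = 16.0, R = (3.2830, 6.1565). ∠MRJ = 45.8° gives RJ at -167.40° from the x-axis; with |RJ| = 20.4, J = (-16.626, 1.7064). Then |EJ| = |J − E| = 16.713.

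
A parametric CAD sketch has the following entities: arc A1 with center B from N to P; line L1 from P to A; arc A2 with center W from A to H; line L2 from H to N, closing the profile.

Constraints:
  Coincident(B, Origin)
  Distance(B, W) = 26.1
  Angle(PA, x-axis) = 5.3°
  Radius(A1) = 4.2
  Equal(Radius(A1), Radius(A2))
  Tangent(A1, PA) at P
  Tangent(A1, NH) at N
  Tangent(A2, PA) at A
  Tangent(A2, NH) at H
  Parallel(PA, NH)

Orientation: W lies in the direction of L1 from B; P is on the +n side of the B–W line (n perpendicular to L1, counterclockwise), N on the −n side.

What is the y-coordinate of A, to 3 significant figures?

6.59

The slot axis is L1's direction at 5.3°, so u = (cos 5.3°, sin 5.3°) = (0.996, 0.0924) and n = (−sin 5.3°, cos 5.3°) = (-0.0924, 0.996). B is at the origin and W lies 26.1 along u from B, so W = 26.1·u = (26.0, 2.41). Tangency of A1 to both parallel lines with radius 4.2 puts P and N at B ± 4.2·n: P = (-0.388, 4.18), N = (0.388, -4.18). Equal radii place A and H the same way about W: A = W + 4.2·n = (25.6, 6.59), H = W − 4.2·n = (26.4, -1.77). So A.y = 6.59.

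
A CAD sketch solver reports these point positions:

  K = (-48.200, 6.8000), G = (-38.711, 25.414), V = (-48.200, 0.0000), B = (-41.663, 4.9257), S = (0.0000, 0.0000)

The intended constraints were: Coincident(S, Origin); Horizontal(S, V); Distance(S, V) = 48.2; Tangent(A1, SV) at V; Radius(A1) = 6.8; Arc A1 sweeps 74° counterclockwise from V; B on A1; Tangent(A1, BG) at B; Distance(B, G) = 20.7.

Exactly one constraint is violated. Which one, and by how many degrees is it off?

Tangent(A1, BG) at B — off by 7.80°.

S = (0.00, 0.00) ✓; S.y = 0.00, V.y = 0.00 ✓; |SV| = 48.20 ✓; ∠(KV, VS) = 90.00° ✓; |KV| = 6.800 ✓; bearing(K→B) − bearing(K→V) = 74.00° ✓; |KB| = 6.800 ✓; ∠(KB, BG) = 82.20° ✗; |BG| = 20.70 ✓.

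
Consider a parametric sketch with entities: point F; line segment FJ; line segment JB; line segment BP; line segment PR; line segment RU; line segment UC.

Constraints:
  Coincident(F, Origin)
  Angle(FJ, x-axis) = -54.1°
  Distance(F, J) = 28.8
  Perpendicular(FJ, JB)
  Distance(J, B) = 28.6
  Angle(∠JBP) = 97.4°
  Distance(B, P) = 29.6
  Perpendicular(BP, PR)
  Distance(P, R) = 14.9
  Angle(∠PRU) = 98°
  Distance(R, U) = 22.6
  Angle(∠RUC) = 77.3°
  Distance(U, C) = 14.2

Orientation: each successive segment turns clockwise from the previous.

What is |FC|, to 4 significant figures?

32.65

∠PRU = 98.0° gives RU at -38.70° from the x-axis; with |RU| = 22.6, U = (1.902, -22.47). ∠RUC = 77.3° gives UC at -141.4° from the x-axis; with |UC| = 14.2, C = (-9.196, -31.33). Then |FC| = |C − F| = 32.65.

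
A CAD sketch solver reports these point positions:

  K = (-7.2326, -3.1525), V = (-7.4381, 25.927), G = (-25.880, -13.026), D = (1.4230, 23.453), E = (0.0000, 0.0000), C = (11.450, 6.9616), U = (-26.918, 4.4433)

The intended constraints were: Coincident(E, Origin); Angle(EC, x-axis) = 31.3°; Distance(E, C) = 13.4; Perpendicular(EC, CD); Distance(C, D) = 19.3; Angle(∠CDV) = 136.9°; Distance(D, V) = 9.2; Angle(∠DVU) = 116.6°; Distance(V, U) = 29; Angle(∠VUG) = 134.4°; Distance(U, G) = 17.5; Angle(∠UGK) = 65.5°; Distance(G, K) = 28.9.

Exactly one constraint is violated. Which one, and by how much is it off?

Distance(G, K) = 28.9 — off by 7.80.

E = (0.00, 0.00) ✓; EC at 31.30° ✓; |EC| = 13.40 ✓; ∠(EC, CD) = 90.00° ✓; |CD| = 19.30 ✓; ∠CDV = 136.9° ✓; |DV| = 9.200 ✓; ∠DVU = 116.6° ✓; |VU| = 29.00 ✓; ∠VUG = 134.4° ✓; |UG| = 17.50 ✓; ∠UGK = 65.50° ✓; |GK| = 21.10 ✗.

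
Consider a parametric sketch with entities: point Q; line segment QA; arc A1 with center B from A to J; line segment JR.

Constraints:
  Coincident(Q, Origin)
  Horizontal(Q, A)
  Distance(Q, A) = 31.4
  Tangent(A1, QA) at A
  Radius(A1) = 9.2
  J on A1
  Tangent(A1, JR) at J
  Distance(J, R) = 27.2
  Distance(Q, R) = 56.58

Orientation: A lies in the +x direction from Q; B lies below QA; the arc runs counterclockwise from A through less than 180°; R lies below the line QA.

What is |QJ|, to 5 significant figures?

29.654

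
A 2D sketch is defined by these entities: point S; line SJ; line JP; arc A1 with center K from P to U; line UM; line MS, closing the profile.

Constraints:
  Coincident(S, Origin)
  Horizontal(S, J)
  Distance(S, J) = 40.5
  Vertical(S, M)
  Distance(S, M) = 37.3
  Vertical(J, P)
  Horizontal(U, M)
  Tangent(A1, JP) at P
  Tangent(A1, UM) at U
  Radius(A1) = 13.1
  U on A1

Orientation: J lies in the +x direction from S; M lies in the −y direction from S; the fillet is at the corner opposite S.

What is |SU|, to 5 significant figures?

46.282

The virtual corner opposite S is at (40.500, -37.300). A1 meets JP tangentially, so KP is at right angles to JP and the tangent condition forces KU to be normal to UM, with radius 13.1, so the center K sits 13.1 in from both sides at K = (27.400, -24.200). That places the tangent points at P = (40.500, -24.200) on JP and U = (27.400, -37.300) on UM. Then |SU| = |U − S| = 46.282.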